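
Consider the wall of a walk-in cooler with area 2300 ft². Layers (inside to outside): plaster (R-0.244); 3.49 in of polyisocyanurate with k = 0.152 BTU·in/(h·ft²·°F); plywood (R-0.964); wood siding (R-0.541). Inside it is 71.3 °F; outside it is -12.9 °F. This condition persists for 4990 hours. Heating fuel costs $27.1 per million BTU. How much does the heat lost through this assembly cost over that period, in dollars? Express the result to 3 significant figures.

1060 dollars

3.49/0.152 = 22.96
R_total = 0.244 + 22.96 + 0.964 + 0.541 = 24.71 ft²·°F·h/BTU
Q = 2300 × (71.3 − (-12.9)) / 24.71 = 7837 BTU/h
E = 7837 × 4990 = 39110000 BTU
Cost = 39110000/10⁶ × 27.1 = $1060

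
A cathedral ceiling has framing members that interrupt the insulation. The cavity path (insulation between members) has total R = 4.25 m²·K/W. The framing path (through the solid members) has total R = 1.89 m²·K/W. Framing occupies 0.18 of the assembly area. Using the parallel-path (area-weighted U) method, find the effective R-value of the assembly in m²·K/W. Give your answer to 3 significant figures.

U_eff = 0.82/4.25 + 0.18/1.89 = 0.1929 + 0.09524 = 0.2882
R_eff = 1/U_eff = 3.47 m²·K/W

3.47 m²·K/W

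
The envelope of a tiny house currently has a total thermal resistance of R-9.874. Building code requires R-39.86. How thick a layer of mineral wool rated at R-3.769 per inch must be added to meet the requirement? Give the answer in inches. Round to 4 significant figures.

7.956 in

ΔR = 39.86 − 9.874 = 29.986 ft²·°F·h/BTU
L = ΔR / (R/in) = 29.986/3.769 = 7.956 in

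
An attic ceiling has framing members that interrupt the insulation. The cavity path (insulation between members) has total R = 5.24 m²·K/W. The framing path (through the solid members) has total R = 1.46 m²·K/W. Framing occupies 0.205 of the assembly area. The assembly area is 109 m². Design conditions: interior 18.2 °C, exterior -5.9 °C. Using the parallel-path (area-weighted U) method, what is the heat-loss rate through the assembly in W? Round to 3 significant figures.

767 W

U_eff = 0.795/5.24 + 0.205/1.46 = 0.1517 + 0.1404 = 0.2921
R_eff = 1/U_eff = 3.423 m²·K/W
Q = 109 × (18.2 − (-5.9)) / 3.423 = 767.4 W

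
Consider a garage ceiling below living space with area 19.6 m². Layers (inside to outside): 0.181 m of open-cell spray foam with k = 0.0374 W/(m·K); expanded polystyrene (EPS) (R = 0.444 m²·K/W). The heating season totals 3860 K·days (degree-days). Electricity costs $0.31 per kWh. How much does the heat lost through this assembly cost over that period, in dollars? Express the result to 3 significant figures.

107 dollars

0.181/0.0374 = 4.84
R_total = 4.84 + 0.444 = 5.284 m²·K/W
E = A × HDD × 24 / R / 1000 = 19.6 × 3860 × 24 / 5.284 / 1000 = 343.7 kWh
Cost = 343.7 × 0.31 = $106.5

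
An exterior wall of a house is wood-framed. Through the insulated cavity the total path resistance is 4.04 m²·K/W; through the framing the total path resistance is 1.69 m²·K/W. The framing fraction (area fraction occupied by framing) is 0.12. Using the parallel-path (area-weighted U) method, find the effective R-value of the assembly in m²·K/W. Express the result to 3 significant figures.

3.46 m²·K/W

U_eff = 0.88/4.04 + 0.12/1.69 = 0.2178 + 0.07101 = 0.2888
R_eff = 1/U_eff = 3.462 m²·K/W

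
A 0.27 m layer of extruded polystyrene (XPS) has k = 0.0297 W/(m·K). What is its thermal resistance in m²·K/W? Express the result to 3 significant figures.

9.09 m²·K/W

R = L/k = 0.27/0.0297 = 9.091 m²·K/W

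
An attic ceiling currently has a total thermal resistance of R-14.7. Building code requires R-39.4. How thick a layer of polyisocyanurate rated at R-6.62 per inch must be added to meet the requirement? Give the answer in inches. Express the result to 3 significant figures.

ΔR = 39.4 − 14.7 = 24.7 ft²·°F·h/BTU
L = ΔR / (R/in) = 24.7/6.62 = 3.731 in

3.73 in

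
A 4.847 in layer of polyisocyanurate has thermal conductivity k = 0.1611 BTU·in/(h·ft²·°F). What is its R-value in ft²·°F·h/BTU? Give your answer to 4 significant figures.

30.09 ft²·°F·h/BTU

R = L/k = 4.847/0.1611 = 30.087 ft²·°F·h/BTU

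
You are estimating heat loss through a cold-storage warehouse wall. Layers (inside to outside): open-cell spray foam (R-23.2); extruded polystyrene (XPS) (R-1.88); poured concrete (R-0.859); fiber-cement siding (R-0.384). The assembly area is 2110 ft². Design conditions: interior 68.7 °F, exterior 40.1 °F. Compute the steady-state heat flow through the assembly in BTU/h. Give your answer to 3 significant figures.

R_total = 23.2 + 1.88 + 0.859 + 0.384 = 26.32 ft²·°F·h/BTU
Q = A·ΔT/R = 2110 × (68.7 − 40.1) / 26.32 = 2293 BTU/h

2290 BTU/h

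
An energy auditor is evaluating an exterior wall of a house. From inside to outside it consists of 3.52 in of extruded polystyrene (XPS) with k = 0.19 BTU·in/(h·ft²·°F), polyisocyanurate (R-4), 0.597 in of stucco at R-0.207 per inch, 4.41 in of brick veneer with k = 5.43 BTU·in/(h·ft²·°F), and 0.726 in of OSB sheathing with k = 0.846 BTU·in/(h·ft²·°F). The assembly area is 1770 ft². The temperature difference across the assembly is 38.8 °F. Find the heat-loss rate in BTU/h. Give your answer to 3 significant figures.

3.52/0.19 = 18.53
0.597 × 0.207 = 0.1236
4.41/5.43 = 0.8122
0.726/0.846 = 0.8582
R_total = 18.53 + 4 + 0.1236 + 0.8122 + 0.8582 = 24.32 ft²·°F·h/BTU
Q = A·ΔT/R = 1770 × 38.8 / 24.32 = 2824 BTU/h

2820 BTU/h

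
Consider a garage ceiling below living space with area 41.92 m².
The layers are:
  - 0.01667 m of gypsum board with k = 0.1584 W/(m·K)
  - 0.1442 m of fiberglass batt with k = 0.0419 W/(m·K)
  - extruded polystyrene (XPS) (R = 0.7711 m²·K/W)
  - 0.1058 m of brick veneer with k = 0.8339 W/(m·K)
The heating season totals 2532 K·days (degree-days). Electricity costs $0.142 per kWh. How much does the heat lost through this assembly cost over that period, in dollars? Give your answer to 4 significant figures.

81.38 dollars

0.01667/0.1584 = 0.10524
0.1442/0.0419 = 3.4415
0.1058/0.8339 = 0.12687
R_total = 0.10524 + 3.4415 + 0.7711 + 0.12687 = 4.4447 m²·K/W
E = A × HDD × 24 / R / 1000 = 41.92 × 2532 × 24 / 4.4447 / 1000 = 573.13 kWh
Cost = 573.13 × 0.142 = $81.384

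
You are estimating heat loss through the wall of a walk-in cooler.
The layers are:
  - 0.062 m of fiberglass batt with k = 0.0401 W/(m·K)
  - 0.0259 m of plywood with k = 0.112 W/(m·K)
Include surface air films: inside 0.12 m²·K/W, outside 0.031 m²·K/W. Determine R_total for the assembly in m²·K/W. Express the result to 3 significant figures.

1.93 m²·K/W

0.062/0.0401 = 1.546
0.0259/0.112 = 0.2312
R_total = 0.12 + 1.546 + 0.2312 + 0.031 = 1.928 m²·K/W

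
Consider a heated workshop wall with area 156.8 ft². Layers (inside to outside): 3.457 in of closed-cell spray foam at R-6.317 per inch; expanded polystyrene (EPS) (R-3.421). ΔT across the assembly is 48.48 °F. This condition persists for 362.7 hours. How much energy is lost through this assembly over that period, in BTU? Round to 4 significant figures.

3.457 × 6.317 = 21.838
R_total = 21.838 + 3.421 = 25.259 ft²·°F·h/BTU
Q = 156.8 × 48.48 / 25.259 = 300.95 BTU/h
E = 300.95 × 362.7 = 109150 BTU

109200 BTU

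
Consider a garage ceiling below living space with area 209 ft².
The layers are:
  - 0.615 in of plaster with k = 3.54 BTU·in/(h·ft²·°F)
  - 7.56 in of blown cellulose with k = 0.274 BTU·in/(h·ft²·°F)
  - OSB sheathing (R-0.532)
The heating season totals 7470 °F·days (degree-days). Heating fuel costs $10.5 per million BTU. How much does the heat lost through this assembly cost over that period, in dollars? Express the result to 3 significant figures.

0.615/3.54 = 0.1737
7.56/0.274 = 27.59
R_total = 0.1737 + 27.59 + 0.532 = 28.3 ft²·°F·h/BTU
E = A × HDD × 24 / R = 209 × 7470 × 24 / 28.3 = 1324000 BTU
Cost = 1324000/10⁶ × 10.5 = $13.9

13.9 dollars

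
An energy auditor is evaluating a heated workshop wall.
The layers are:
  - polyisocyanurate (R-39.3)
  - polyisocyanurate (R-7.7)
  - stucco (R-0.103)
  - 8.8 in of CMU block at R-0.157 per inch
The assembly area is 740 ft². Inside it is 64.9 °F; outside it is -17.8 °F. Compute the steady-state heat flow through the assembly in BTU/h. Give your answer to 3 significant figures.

1260 BTU/h

8.8 × 0.157 = 1.382
R_total = 39.3 + 7.7 + 0.103 + 1.382 = 48.48 ft²·°F·h/BTU
Q = A·ΔT/R = 740 × (64.9 − (-17.8)) / 48.48 = 1262 BTU/h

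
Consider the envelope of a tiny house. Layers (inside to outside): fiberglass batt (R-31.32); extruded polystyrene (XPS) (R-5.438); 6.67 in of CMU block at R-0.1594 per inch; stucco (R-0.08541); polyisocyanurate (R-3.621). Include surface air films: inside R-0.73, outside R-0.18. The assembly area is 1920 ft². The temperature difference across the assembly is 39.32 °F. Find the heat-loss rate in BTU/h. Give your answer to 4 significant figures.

6.67 × 0.1594 = 1.0632
R_total = 0.73 + 31.32 + 5.438 + 1.0632 + 0.08541 + 3.621 + 0.18 = 42.438 ft²·°F·h/BTU
Q = A·ΔT/R = 1920 × 39.32 / 42.438 = 1779 BTU/h

1779 BTU/h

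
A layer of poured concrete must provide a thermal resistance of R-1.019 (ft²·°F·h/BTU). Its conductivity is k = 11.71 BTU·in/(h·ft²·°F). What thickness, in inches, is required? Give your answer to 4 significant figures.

L = R × k = 1.019 × 11.71 = 11.932 in

11.93 in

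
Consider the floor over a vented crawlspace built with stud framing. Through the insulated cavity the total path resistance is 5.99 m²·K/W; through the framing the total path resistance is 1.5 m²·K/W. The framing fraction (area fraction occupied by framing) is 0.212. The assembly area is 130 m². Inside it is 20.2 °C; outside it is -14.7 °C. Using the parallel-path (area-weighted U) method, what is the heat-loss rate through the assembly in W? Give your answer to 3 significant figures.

1240 W

U_eff = 0.788/5.99 + 0.212/1.5 = 0.1316 + 0.1413 = 0.2729
R_eff = 1/U_eff = 3.665 m²·K/W
Q = 130 × (20.2 − (-14.7)) / 3.665 = 1238 W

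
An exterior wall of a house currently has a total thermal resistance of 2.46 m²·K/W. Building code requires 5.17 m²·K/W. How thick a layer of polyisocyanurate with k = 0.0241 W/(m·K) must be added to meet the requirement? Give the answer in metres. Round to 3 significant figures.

ΔR = 5.17 − 2.46 = 2.71 m²·K/W
L = ΔR × k = 2.71 × 0.0241 = 0.06531 m

0.0653 m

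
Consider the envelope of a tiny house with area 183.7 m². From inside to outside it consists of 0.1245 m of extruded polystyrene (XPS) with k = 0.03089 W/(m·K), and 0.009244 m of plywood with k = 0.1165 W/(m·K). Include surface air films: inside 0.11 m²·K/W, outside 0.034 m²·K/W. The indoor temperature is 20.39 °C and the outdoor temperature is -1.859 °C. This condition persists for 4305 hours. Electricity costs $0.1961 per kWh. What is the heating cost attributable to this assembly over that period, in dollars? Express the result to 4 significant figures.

811.1 dollars

0.1245/0.03089 = 4.0304
0.009244/0.1165 = 0.079348
R_total = 0.11 + 4.0304 + 0.079348 + 0.034 = 4.2538 m²·K/W
Q = 183.7 × (20.39 − (-1.859)) / 4.2538 = 960.83 W
E = 960.83 W × 4305 h / 1000 = 4136.4 kWh
Cost = 4136.4 × 0.1961 = $811.14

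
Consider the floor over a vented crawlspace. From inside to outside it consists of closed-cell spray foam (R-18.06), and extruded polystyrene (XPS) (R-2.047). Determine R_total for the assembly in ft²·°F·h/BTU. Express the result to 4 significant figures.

20.11 ft²·°F·h/BTU

R_total = 18.06 + 2.047 = 20.107 ft²·°F·h/BTU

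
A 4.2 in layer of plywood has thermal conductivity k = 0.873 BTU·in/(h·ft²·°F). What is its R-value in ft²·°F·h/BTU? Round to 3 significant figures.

R = L/k = 4.2/0.873 = 4.811 ft²·°F·h/BTU

4.81 ft²·°F·h/BTU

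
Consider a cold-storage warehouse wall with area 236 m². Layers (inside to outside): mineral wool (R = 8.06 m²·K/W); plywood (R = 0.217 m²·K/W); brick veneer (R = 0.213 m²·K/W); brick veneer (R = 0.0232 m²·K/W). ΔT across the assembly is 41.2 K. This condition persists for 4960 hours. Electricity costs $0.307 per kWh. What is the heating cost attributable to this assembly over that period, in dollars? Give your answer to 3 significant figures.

1740 dollars

R_total = 8.06 + 0.217 + 0.213 + 0.0232 = 8.513 m²·K/W
Q = 236 × 41.2 / 8.513 = 1142 W
E = 1142 W × 4960 h / 1000 = 5665 kWh
Cost = 5665 × 0.307 = $1739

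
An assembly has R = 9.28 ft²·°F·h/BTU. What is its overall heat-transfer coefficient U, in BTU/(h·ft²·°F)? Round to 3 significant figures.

U = 1/R = 1/9.28 = 0.1078

0.108 BTU/(h·ft²·°F)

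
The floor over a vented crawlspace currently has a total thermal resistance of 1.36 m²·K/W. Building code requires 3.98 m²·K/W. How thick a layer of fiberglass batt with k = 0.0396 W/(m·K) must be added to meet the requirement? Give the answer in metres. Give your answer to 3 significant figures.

ΔR = 3.98 − 1.36 = 2.62 m²·K/W
L = ΔR × k = 2.62 × 0.0396 = 0.1038 m

0.104 m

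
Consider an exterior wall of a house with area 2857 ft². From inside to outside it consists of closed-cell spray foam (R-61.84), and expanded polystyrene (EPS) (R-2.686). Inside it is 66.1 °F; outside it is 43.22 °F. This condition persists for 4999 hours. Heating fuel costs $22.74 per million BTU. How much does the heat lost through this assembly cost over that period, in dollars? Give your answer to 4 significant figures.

115.2 dollars

R_total = 61.84 + 2.686 = 64.526 ft²·°F·h/BTU
Q = 2857 × (66.1 − 43.22) / 64.526 = 1013.1 BTU/h
E = 1013.1 × 4999 = 5064200 BTU
Cost = 5064200/10⁶ × 22.74 = $115.16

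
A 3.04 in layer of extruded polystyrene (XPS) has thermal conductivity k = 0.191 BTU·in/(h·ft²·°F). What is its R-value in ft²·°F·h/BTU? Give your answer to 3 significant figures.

R = L/k = 3.04/0.191 = 15.92 ft²·°F·h/BTU

15.9 ft²·°F·h/BTU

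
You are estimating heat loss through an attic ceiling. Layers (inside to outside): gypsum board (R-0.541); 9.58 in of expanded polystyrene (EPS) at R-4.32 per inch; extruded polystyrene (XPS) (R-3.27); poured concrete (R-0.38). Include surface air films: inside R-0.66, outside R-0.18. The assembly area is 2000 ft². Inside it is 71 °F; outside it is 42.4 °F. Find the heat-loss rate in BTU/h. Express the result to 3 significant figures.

1230 BTU/h

9.58 × 4.32 = 41.39
R_total = 0.66 + 0.541 + 41.39 + 3.27 + 0.38 + 0.18 = 46.42 ft²·°F·h/BTU
Q = A·ΔT/R = 2000 × (71 − 42.4) / 46.42 = 1232 BTU/h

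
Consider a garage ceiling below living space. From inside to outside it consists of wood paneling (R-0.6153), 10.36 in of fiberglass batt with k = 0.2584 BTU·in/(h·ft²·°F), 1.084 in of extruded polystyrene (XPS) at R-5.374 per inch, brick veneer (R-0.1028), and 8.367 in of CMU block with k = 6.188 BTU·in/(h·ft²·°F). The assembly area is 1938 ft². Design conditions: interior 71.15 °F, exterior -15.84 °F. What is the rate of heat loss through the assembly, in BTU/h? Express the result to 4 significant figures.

10.36/0.2584 = 40.093
1.084 × 5.374 = 5.8254
8.367/6.188 = 1.3521
R_total = 0.6153 + 40.093 + 5.8254 + 0.1028 + 1.3521 = 47.989 ft²·°F·h/BTU
Q = A·ΔT/R = 1938 × (71.15 − (-15.84)) / 47.989 = 3513.1 BTU/h

3513 BTU/h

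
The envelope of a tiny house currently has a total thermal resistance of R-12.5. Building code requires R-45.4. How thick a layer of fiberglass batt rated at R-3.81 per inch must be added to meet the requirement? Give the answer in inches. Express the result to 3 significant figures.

8.64 in

ΔR = 45.4 − 12.5 = 32.9 ft²·°F·h/BTU
L = ΔR / (R/in) = 32.9/3.81 = 8.635 in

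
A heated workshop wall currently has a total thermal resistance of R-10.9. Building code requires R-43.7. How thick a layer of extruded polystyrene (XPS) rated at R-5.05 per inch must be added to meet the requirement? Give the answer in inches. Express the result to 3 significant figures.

ΔR = 43.7 − 10.9 = 32.8 ft²·°F·h/BTU
L = ΔR / (R/in) = 32.8/5.05 = 6.495 in

6.50 in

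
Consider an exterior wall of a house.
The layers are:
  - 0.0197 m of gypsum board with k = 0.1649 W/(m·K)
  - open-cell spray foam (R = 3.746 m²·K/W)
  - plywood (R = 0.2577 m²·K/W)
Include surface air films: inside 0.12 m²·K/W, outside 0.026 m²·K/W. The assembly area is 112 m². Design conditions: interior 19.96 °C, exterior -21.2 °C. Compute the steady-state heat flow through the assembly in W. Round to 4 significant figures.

0.0197/0.1649 = 0.11947
R_total = 0.12 + 0.11947 + 3.746 + 0.2577 + 0.026 = 4.2692 m²·K/W
Q = A·ΔT/R = 112 × (19.96 − (-21.2)) / 4.2692 = 1079.8 W

1080 W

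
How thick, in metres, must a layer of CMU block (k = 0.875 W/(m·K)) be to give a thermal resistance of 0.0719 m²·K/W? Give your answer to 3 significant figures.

0.0629 m

L = R·k = 0.0719 × 0.875 = 0.06291 m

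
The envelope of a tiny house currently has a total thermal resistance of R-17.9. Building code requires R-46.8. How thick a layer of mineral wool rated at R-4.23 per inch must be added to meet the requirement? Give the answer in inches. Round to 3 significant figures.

6.83 in

ΔR = 46.8 − 17.9 = 28.9 ft²·°F·h/BTU
L = ΔR / (R/in) = 28.9/4.23 = 6.832 in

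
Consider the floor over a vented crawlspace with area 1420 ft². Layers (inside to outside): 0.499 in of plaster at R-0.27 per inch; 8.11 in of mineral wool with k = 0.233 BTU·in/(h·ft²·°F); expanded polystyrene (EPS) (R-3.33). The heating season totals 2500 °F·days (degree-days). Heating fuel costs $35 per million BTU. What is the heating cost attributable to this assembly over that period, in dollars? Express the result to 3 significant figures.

77.9 dollars

0.499 × 0.27 = 0.1347
8.11/0.233 = 34.81
R_total = 0.1347 + 34.81 + 3.33 = 38.27 ft²·°F·h/BTU
E = A × HDD × 24 / R = 1420 × 2500 × 24 / 38.27 = 2226000 BTU
Cost = 2226000/10⁶ × 35 = $77.92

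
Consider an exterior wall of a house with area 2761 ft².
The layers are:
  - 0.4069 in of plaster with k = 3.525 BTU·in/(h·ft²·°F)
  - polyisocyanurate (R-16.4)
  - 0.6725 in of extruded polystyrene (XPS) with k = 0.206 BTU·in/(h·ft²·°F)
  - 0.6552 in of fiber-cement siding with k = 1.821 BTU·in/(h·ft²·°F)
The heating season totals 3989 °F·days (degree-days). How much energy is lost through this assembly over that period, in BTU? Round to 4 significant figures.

0.4069/3.525 = 0.11543
0.6725/0.206 = 3.2646
0.6552/1.821 = 0.3598
R_total = 0.11543 + 16.4 + 3.2646 + 0.3598 = 20.14 ft²·°F·h/BTU
E = A × HDD × 24 / R = 2761 × 3989 × 24 / 20.14 = 13125000 BTU

13120000 BTU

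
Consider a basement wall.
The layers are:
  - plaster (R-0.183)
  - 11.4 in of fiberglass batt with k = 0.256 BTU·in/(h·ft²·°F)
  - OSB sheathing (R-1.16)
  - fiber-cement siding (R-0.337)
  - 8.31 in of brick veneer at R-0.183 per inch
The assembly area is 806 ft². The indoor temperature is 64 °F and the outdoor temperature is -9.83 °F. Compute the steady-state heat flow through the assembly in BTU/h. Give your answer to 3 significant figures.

1250 BTU/h

11.4/0.256 = 44.53
8.31 × 0.183 = 1.521
R_total = 0.183 + 44.53 + 1.16 + 0.337 + 1.521 = 47.73 ft²·°F·h/BTU
Q = A·ΔT/R = 806 × (64 − (-9.83)) / 47.73 = 1247 BTU/h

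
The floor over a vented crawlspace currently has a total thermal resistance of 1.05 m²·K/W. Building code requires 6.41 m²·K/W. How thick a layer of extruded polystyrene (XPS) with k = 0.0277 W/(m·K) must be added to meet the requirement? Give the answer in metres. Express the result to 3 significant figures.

0.148 m

ΔR = 6.41 − 1.05 = 5.36 m²·K/W
L = ΔR × k = 5.36 × 0.0277 = 0.1485 m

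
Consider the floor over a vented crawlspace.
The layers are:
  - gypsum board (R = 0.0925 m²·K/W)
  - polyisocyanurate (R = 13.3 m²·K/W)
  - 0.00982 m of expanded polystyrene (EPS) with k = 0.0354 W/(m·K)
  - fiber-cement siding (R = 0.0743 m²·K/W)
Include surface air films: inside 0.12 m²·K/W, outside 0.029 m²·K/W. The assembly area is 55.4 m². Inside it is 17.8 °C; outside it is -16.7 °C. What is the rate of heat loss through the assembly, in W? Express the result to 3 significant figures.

138 W

0.00982/0.0354 = 0.2774
R_total = 0.12 + 0.0925 + 13.3 + 0.2774 + 0.0743 + 0.029 = 13.89 m²·K/W
Q = A·ΔT/R = 55.4 × (17.8 − (-16.7)) / 13.89 = 137.6 W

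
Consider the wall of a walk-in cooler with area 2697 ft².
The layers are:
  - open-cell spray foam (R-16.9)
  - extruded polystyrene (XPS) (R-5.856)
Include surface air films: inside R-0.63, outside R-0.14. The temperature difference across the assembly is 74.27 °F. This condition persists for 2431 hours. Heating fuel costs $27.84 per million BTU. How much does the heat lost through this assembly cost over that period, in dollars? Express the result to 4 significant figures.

R_total = 0.63 + 16.9 + 5.856 + 0.14 = 23.526 ft²·°F·h/BTU
Q = 2697 × 74.27 / 23.526 = 8514.2 BTU/h
E = 8514.2 × 2431 = 20698000 BTU
Cost = 20698000/10⁶ × 27.84 = $576.24

576.2 dollars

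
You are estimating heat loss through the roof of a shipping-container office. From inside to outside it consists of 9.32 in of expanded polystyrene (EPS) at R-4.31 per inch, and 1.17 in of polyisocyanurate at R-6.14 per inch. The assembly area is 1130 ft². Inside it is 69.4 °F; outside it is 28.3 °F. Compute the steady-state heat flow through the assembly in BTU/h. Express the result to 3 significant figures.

9.32 × 4.31 = 40.17
1.17 × 6.14 = 7.184
R_total = 40.17 + 7.184 = 47.35 ft²·°F·h/BTU
Q = A·ΔT/R = 1130 × (69.4 − 28.3) / 47.35 = 980.8 BTU/h

981 BTU/h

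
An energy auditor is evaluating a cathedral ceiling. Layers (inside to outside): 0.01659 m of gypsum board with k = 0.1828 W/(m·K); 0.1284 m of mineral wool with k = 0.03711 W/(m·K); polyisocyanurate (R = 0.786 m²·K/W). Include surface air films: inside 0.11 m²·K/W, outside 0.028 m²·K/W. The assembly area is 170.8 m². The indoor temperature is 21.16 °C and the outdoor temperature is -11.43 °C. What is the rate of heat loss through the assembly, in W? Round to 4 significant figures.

1244 W

0.01659/0.1828 = 0.090755
0.1284/0.03711 = 3.46
R_total = 0.11 + 0.090755 + 3.46 + 0.786 + 0.028 = 4.4747 m²·K/W
Q = A·ΔT/R = 170.8 × (21.16 − (-11.43)) / 4.4747 = 1244 W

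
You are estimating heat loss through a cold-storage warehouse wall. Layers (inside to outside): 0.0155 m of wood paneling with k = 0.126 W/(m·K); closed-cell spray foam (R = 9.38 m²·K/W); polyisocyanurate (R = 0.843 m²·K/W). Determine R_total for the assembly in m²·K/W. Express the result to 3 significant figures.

10.3 m²·K/W

0.0155/0.126 = 0.123
R_total = 0.123 + 9.38 + 0.843 = 10.35 m²·K/W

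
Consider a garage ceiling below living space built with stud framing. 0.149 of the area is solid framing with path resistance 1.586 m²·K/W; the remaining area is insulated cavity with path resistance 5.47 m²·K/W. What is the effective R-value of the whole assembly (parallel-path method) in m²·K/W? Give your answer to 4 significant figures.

U_eff = 0.851/5.47 + 0.149/1.586 = 0.15558 + 0.093947 = 0.24952
R_eff = 1/U_eff = 4.0076 m²·K/W

4.008 m²·K/W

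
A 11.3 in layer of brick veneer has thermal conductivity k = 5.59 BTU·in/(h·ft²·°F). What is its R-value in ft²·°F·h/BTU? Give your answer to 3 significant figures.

R = L/k = 11.3/5.59 = 2.021 ft²·°F·h/BTU

2.02 ft²·°F·h/BTU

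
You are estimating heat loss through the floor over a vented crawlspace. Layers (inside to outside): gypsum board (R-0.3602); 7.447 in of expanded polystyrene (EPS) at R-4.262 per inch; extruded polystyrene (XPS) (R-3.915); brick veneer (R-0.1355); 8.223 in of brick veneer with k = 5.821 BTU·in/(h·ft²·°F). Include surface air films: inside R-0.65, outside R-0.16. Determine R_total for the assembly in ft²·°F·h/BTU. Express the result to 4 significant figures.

38.37 ft²·°F·h/BTU

7.447 × 4.262 = 31.739
8.223/5.821 = 1.4126
R_total = 0.65 + 0.3602 + 31.739 + 3.915 + 0.1355 + 1.4126 + 0.16 = 38.372 ft²·°F·h/BTU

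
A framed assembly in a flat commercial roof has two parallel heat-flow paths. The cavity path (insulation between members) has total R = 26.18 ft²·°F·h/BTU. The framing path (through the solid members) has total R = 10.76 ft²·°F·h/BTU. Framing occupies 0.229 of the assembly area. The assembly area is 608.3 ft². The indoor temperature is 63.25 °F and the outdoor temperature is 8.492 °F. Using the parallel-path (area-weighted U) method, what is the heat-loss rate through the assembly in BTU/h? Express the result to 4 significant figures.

U_eff = 0.771/26.18 + 0.229/10.76 = 0.02945 + 0.021283 = 0.050732
R_eff = 1/U_eff = 19.711 ft²·°F·h/BTU
Q = 608.3 × (63.25 − 8.492) / 19.711 = 1689.9 BTU/h

1690 BTU/h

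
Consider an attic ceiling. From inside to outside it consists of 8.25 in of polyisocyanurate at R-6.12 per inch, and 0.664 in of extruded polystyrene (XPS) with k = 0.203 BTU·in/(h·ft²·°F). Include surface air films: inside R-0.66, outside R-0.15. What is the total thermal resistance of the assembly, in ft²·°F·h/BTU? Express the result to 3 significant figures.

54.6 ft²·°F·h/BTU

8.25 × 6.12 = 50.49
0.664/0.203 = 3.271
R_total = 0.66 + 50.49 + 3.271 + 0.15 = 54.57 ft²·°F·h/BTU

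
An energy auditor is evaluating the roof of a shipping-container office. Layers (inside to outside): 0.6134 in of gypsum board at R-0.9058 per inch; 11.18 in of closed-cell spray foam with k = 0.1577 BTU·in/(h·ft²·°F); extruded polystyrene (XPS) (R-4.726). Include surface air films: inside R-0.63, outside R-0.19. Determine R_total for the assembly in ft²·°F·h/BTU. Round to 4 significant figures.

0.6134 × 0.9058 = 0.55562
11.18/0.1577 = 70.894
R_total = 0.63 + 0.55562 + 70.894 + 4.726 + 0.19 = 76.996 ft²·°F·h/BTU

77.00 ft²·°F·h/BTU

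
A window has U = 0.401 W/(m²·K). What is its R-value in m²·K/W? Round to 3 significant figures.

2.49 m²·K/W

R = 1/U = 1/0.401 = 2.494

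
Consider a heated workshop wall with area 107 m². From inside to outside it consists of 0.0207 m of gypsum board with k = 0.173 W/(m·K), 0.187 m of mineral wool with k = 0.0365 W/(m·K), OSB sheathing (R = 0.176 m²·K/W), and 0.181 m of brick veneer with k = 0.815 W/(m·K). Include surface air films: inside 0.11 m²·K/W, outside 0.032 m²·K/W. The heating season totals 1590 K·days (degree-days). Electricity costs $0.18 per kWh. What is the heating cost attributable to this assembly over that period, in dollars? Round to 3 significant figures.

127 dollars

0.0207/0.173 = 0.1197
0.187/0.0365 = 5.123
0.181/0.815 = 0.2221
R_total = 0.11 + 0.1197 + 5.123 + 0.176 + 0.2221 + 0.032 = 5.783 m²·K/W
E = A × HDD × 24 / R / 1000 = 107 × 1590 × 24 / 5.783 / 1000 = 706.1 kWh
Cost = 706.1 × 0.18 = $127.1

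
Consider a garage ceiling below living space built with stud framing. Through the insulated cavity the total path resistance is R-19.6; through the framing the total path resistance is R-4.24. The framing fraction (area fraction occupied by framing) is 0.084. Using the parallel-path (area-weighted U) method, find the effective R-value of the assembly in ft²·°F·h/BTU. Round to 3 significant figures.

U_eff = 0.916/19.6 + 0.084/4.24 = 0.04673 + 0.01981 = 0.06655
R_eff = 1/U_eff = 15.03 ft²·°F·h/BTU

15.0 ft²·°F·h/BTU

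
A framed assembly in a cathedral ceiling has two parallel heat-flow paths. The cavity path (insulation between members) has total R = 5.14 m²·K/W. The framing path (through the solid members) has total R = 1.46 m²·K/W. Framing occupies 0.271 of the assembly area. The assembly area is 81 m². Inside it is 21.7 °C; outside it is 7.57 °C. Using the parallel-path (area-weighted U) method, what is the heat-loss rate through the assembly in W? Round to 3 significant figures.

U_eff = 0.729/5.14 + 0.271/1.46 = 0.1418 + 0.1856 = 0.3274
R_eff = 1/U_eff = 3.054 m²·K/W
Q = 81 × (21.7 − 7.57) / 3.054 = 374.8 W

375 W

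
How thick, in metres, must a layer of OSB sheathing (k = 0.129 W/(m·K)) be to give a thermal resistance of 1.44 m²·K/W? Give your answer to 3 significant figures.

L = R·k = 1.44 × 0.129 = 0.1858 m

0.186 m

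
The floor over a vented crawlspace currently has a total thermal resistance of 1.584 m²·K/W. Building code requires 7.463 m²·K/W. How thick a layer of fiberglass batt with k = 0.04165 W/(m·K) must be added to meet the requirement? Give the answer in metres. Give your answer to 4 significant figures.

ΔR = 7.463 − 1.584 = 5.879 m²·K/W
L = ΔR × k = 5.879 × 0.04165 = 0.24486 m

0.2449 m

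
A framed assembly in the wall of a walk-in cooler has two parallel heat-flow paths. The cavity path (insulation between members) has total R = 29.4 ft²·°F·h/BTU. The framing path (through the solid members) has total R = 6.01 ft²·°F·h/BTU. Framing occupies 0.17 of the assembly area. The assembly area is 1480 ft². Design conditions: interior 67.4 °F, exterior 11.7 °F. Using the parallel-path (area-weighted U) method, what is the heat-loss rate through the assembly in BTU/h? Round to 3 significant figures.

U_eff = 0.83/29.4 + 0.17/6.01 = 0.02823 + 0.02829 = 0.05652
R_eff = 1/U_eff = 17.69 ft²·°F·h/BTU
Q = 1480 × (67.4 − 11.7) / 17.69 = 4659 BTU/h

4660 BTU/h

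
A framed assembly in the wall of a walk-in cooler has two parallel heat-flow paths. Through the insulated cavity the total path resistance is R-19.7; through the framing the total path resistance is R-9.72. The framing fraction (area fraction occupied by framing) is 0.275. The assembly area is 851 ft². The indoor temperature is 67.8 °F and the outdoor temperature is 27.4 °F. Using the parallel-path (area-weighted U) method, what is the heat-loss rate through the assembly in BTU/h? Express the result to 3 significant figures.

U_eff = 0.725/19.7 + 0.275/9.72 = 0.0368 + 0.02829 = 0.06509
R_eff = 1/U_eff = 15.36 ft²·°F·h/BTU
Q = 851 × (67.8 − 27.4) / 15.36 = 2238 BTU/h

2240 BTU/h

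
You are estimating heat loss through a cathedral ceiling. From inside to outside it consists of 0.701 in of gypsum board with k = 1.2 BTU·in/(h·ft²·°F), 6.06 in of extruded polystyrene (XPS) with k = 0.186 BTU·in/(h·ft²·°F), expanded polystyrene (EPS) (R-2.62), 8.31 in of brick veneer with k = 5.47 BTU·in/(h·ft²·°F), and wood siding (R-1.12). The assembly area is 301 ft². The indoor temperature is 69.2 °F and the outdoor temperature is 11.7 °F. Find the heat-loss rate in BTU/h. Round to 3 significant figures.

450 BTU/h

0.701/1.2 = 0.5842
6.06/0.186 = 32.58
8.31/5.47 = 1.519
R_total = 0.5842 + 32.58 + 2.62 + 1.519 + 1.12 = 38.42 ft²·°F·h/BTU
Q = A·ΔT/R = 301 × (69.2 − 11.7) / 38.42 = 450.4 BTU/h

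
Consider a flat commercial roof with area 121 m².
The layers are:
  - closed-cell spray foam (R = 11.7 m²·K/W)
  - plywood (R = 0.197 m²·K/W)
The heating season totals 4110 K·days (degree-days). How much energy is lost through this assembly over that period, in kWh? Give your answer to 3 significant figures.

1000 kWh

R_total = 11.7 + 0.197 = 11.9 m²·K/W
E = A × HDD × 24 / R / 1000 = 121 × 4110 × 24 / 11.9 / 1000 = 1003 kWh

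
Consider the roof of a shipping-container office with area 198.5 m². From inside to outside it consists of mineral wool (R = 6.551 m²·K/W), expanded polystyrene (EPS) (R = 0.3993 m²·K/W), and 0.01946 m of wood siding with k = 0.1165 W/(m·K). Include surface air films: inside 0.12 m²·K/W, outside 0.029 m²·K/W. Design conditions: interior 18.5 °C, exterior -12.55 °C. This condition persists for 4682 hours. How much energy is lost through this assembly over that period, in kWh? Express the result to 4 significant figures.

3971 kWh

0.01946/0.1165 = 0.16704
R_total = 0.12 + 6.551 + 0.3993 + 0.16704 + 0.029 = 7.2663 m²·K/W
Q = 198.5 × (18.5 − (-12.55)) / 7.2663 = 848.22 W
E = 848.22 W × 4682 h / 1000 = 3971.3 kWh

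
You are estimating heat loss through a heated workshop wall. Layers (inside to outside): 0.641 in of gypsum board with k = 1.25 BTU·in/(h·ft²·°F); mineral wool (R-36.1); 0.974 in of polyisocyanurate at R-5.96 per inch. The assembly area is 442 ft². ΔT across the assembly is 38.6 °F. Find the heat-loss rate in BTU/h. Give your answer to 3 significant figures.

0.641/1.25 = 0.5128
0.974 × 5.96 = 5.805
R_total = 0.5128 + 36.1 + 5.805 = 42.42 ft²·°F·h/BTU
Q = A·ΔT/R = 442 × 38.6 / 42.42 = 402.2 BTU/h

402 BTU/h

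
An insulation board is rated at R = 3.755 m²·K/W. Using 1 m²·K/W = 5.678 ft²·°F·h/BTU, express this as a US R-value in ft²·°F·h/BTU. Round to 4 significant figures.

21.32 ft²·°F·h/BTU

R_US = 3.755 × 5.678 = 21.321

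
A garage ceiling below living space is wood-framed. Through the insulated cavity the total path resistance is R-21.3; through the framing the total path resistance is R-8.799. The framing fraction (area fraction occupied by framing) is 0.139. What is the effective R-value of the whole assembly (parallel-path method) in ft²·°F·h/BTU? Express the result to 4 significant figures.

U_eff = 0.861/21.3 + 0.139/8.799 = 0.040423 + 0.015797 = 0.05622
R_eff = 1/U_eff = 17.787 ft²·°F·h/BTU

17.79 ft²·°F·h/BTU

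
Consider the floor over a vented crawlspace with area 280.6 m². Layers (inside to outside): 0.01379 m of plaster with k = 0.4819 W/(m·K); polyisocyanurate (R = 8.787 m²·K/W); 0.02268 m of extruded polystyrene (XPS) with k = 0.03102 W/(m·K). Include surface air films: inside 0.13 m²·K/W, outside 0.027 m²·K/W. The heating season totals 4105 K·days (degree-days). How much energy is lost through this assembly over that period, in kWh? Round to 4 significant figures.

2849 kWh

0.01379/0.4819 = 0.028616
0.02268/0.03102 = 0.73114
R_total = 0.13 + 0.028616 + 8.787 + 0.73114 + 0.027 = 9.7038 m²·K/W
E = A × HDD × 24 / R / 1000 = 280.6 × 4105 × 24 / 9.7038 / 1000 = 2848.9 kWh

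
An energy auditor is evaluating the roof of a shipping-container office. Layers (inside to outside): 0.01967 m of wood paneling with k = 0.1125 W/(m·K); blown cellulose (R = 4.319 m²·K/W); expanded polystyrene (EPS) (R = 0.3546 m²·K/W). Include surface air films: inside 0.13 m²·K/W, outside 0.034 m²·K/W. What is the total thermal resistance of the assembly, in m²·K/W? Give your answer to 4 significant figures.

0.01967/0.1125 = 0.17484
R_total = 0.13 + 0.17484 + 4.319 + 0.3546 + 0.034 = 5.0124 m²·K/W

5.012 m²·K/W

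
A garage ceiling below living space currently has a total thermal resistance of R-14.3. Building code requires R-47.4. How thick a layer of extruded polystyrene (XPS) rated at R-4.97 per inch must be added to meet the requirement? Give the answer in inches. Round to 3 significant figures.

ΔR = 47.4 − 14.3 = 33.1 ft²·°F·h/BTU
L = ΔR / (R/in) = 33.1/4.97 = 6.66 in

6.66 in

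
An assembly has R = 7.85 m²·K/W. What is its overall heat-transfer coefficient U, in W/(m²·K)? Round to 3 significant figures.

0.127 W/(m²·K)

U = 1/R = 1/7.85 = 0.1274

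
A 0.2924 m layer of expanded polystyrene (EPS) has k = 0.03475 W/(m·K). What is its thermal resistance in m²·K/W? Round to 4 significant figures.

R = L/k = 0.2924/0.03475 = 8.4144 m²·K/W

8.414 m²·K/W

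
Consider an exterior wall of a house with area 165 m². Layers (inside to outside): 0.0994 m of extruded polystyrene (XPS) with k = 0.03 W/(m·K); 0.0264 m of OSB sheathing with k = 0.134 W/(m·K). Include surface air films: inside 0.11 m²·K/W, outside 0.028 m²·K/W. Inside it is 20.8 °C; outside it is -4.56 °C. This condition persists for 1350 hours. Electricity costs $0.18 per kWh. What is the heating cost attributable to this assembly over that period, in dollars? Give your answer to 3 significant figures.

279 dollars

0.0994/0.03 = 3.313
0.0264/0.134 = 0.197
R_total = 0.11 + 3.313 + 0.197 + 0.028 = 3.648 m²·K/W
Q = 165 × (20.8 − (-4.56)) / 3.648 = 1147 W
E = 1147 W × 1350 h / 1000 = 1548 kWh
Cost = 1548 × 0.18 = $278.7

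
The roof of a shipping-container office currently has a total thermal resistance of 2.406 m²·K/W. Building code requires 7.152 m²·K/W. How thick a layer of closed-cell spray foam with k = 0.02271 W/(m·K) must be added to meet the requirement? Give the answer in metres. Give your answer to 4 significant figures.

0.1078 m

ΔR = 7.152 − 2.406 = 4.746 m²·K/W
L = ΔR × k = 4.746 × 0.02271 = 0.10778 m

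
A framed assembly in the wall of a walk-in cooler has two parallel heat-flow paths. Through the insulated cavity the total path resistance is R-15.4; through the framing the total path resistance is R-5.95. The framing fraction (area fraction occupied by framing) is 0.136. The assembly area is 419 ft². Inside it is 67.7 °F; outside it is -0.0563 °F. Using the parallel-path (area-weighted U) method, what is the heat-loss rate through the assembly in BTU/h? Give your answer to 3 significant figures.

U_eff = 0.864/15.4 + 0.136/5.95 = 0.0561 + 0.02286 = 0.07896
R_eff = 1/U_eff = 12.66 ft²·°F·h/BTU
Q = 419 × (67.7 − (-0.0563)) / 12.66 = 2242 BTU/h

2240 BTU/h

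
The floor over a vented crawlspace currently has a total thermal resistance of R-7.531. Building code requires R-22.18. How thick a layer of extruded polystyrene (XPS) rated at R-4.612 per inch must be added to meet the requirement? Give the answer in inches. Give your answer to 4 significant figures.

ΔR = 22.18 − 7.531 = 14.649 ft²·°F·h/BTU
L = ΔR / (R/in) = 14.649/4.612 = 3.1763 in

3.176 in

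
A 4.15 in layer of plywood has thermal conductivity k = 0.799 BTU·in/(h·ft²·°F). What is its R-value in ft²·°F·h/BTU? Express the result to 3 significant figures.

5.19 ft²·°F·h/BTU

R = L/k = 4.15/0.799 = 5.194 ft²·°F·h/BTU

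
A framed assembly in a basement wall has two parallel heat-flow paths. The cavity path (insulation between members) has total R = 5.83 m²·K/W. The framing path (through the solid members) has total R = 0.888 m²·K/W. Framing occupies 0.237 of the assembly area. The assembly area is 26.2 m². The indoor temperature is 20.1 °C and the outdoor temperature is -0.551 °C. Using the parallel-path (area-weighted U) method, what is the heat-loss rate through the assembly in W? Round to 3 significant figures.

215 W

U_eff = 0.763/5.83 + 0.237/0.888 = 0.1309 + 0.2669 = 0.3978
R_eff = 1/U_eff = 2.514 m²·K/W
Q = 26.2 × (20.1 − (-0.551)) / 2.514 = 215.2 W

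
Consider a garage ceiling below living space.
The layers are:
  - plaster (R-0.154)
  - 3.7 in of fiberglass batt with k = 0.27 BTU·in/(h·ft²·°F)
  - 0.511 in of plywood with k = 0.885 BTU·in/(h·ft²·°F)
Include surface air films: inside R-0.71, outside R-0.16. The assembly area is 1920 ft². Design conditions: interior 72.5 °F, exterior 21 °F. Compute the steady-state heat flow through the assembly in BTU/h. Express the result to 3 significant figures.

3.7/0.27 = 13.7
0.511/0.885 = 0.5774
R_total = 0.71 + 0.154 + 13.7 + 0.5774 + 0.16 = 15.31 ft²·°F·h/BTU
Q = A·ΔT/R = 1920 × (72.5 − 21) / 15.31 = 6461 BTU/h

6460 BTU/h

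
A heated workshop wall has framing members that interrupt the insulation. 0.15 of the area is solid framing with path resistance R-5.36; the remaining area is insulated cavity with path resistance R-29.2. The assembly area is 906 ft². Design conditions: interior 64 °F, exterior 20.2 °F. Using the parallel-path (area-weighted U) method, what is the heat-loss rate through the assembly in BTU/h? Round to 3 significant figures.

2270 BTU/h

U_eff = 0.85/29.2 + 0.15/5.36 = 0.02911 + 0.02799 = 0.05709
R_eff = 1/U_eff = 17.51 ft²·°F·h/BTU
Q = 906 × (64 − 20.2) / 17.51 = 2266 BTU/h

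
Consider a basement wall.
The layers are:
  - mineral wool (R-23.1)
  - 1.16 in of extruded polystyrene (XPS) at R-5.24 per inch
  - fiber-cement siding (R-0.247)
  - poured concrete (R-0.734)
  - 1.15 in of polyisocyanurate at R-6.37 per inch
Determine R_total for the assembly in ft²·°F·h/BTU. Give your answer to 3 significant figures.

1.16 × 5.24 = 6.078
1.15 × 6.37 = 7.325
R_total = 23.1 + 6.078 + 0.247 + 0.734 + 7.325 = 37.48 ft²·°F·h/BTU

37.5 ft²·°F·h/BTU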